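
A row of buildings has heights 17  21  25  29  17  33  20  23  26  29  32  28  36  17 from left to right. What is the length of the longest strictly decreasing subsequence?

4

Let dp[i] be the longest strictly decreasing subsequence ending at i:
i:      1  2  3  4  5  6  7  8  9 10 11 12 13 14
a[i]:  17 21 25 29 17 33 20 23 26 29 32 28 36 17
dp:     1  1  1  1  2  1  2  2  2  2  2  3  1  4
Maximum is 4.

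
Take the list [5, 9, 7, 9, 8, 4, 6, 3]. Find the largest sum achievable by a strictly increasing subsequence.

21

Let S[i] be the best sum of a strictly increasing subsequence ending at i:
i:      1  2  3  4  5  6  7  8
a[i]:   5  9  7  9  8  4  6  3
S:      5 14 12 21 20  4 11  3
Maximum is 21 (e.g. 5 + 7 + 9).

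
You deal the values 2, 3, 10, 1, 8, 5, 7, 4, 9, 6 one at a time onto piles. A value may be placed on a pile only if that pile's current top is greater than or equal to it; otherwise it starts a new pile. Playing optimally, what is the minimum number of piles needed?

The minimum number of non-increasing subsequences covering a sequence equals the length of its longest strictly increasing subsequence.
LIS length is 5 (e.g. 2, 3, 5, 7, 9), so 5 piles are needed.

5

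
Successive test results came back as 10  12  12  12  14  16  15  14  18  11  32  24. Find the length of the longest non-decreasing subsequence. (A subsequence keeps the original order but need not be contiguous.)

Track the smallest tail for each achievable length (allowing ties):
10 → extends → [10]
12 → extends → [10, 12]
12 → extends → [10, 12, 12]
12 → extends → [10, 12, 12, 12]
14 → extends → [10, 12, 12, 12, 14]
16 → extends → [10, 12, 12, 12, 14, 16]
15 → replaces 16 → [10, 12, 12, 12, 14, 15]
14 → replaces 15 → [10, 12, 12, 12, 14, 14]
18 → extends → [10, 12, 12, 12, 14, 14, 18]
11 → replaces 12 → [10, 11, 12, 12, 14, 14, 18]
32 → extends → [10, 11, 12, 12, 14, 14, 18, 32]
24 → replaces 32 → [10, 11, 12, 12, 14, 14, 18, 24]
Eight tails, so the longest non-decreasing subsequence has length 8 (e.g. 10, 12, 12, 12, 14, 16, 18, 32).

8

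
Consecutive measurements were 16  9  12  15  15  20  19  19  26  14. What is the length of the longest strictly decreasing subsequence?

Let dp[i] be the longest strictly decreasing subsequence ending at i:
i:      1  2  3  4  5  6  7  8  9 10
a[i]:  16  9 12 15 15 20 19 19 26 14
dp:     1  2  2  2  2  1  2  2  1  3
Maximum is 3.

3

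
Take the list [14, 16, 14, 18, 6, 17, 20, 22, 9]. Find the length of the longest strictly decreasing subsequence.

Negate each value so 'decreasing' becomes 'increasing', then run patience tails on the negated sequence:
-14 → extends → [-14]
-16 → replaces -14 → [-16]
-14 → extends → [-16, -14]
-18 → replaces -16 → [-18, -14]
-6 → extends → [-18, -14, -6]
-17 → replaces -14 → [-18, -17, -6]
-20 → replaces -18 → [-20, -17, -6]
-22 → replaces -20 → [-22, -17, -6]
-9 → replaces -6 → [-22, -17, -9]
Three tails, so the longest strictly decreasing subsequence of the original has length 3.

3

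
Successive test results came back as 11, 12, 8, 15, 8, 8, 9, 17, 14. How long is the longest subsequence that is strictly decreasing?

2

Negate each value so 'decreasing' becomes 'increasing', then run patience tails on the negated sequence:
-11 → extends → [-11]
-12 → replaces -11 → [-12]
-8 → extends → [-12, -8]
-15 → replaces -12 → [-15, -8]
-8 → already a tail → [-15, -8]
-8 → already a tail → [-15, -8]
-9 → replaces -8 → [-15, -9]
-17 → replaces -15 → [-17, -9]
-14 → replaces -9 → [-17, -14]
Two tails, so the longest strictly decreasing subsequence of the original has length 2.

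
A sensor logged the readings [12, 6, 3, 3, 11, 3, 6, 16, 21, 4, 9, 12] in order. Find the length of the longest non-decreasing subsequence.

Let dp[i] be the length of the longest such subsequence ending at index i:
i:      1  2  3  4  5  6  7  8  9 10 11 12
a[i]:  12  6  3  3 11  3  6 16 21  4  9 12
dp:     1  1  1  2  3  3  4  5  6  4  5  6
Maximum dp value is 6.

6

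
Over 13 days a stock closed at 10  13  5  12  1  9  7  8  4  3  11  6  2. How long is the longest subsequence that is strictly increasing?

4

Let dp[i] be the length of the longest such subsequence ending at index i:
i:      1  2  3  4  5  6  7  8  9 10 11 12 13
a[i]:  10 13  5 12  1  9  7  8  4  3 11  6  2
dp:     1  2  1  2  1  2  2  3  2  2  4  3  2
Maximum dp value is 4.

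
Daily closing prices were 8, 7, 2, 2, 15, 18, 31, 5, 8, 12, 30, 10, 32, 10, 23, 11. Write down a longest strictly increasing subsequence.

2, 5, 8, 12, 30, 32

Patience tails give the LIS length; then backtrack through the dp parents:
8 → extends → [8]
7 → replaces 8 → [7]
2 → replaces 7 → [2]
2 → already a tail → [2]
15 → extends → [2, 15]
18 → extends → [2, 15, 18]
31 → extends → [2, 15, 18, 31]
5 → replaces 15 → [2, 5, 18, 31]
8 → replaces 18 → [2, 5, 8, 31]
12 → replaces 31 → [2, 5, 8, 12]
30 → extends → [2, 5, 8, 12, 30]
10 → replaces 12 → [2, 5, 8, 10, 30]
32 → extends → [2, 5, 8, 10, 30, 32]
10 → already a tail → [2, 5, 8, 10, 30, 32]
23 → replaces 30 → [2, 5, 8, 10, 23, 32]
11 → replaces 23 → [2, 5, 8, 10, 11, 32]
Length 6; one witness is 2, 5, 8, 12, 30, 32.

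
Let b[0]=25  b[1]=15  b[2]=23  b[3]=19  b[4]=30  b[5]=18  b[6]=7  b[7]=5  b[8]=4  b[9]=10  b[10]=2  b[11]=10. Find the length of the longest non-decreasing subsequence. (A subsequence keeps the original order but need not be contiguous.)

Track the smallest tail for each achievable length (allowing ties):
25 → extends → [25]
15 → replaces 25 → [15]
23 → extends → [15, 23]
19 → replaces 23 → [15, 19]
30 → extends → [15, 19, 30]
18 → replaces 19 → [15, 18, 30]
7 → replaces 15 → [7, 18, 30]
5 → replaces 7 → [5, 18, 30]
4 → replaces 5 → [4, 18, 30]
10 → replaces 18 → [4, 10, 30]
2 → replaces 4 → [2, 10, 30]
10 → replaces 30 → [2, 10, 10]
Three tails, so the longest non-decreasing subsequence has length 3 (e.g. 15, 23, 30).

3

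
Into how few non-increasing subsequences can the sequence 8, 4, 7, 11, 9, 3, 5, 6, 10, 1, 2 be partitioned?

Place each on the leftmost legal pile:
8 → new pile 1 (tops now [8])
4 → pile 1 (tops now [4])
7 → new pile 2 (tops now [4, 7])
11 → new pile 3 (tops now [4, 7, 11])
9 → pile 3 (tops now [4, 7, 9])
3 → pile 1 (tops now [3, 7, 9])
5 → pile 2 (tops now [3, 5, 9])
6 → pile 3 (tops now [3, 5, 6])
10 → new pile 4 (tops now [3, 5, 6, 10])
1 → pile 1 (tops now [1, 5, 6, 10])
2 → pile 2 (tops now [1, 2, 6, 10])
Four piles.

4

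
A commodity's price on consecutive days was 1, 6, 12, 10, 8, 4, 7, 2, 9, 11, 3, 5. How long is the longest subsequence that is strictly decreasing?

Let dp[i] be the longest strictly decreasing subsequence ending at i:
i:      1  2  3  4  5  6  7  8  9 10 11 12
a[i]:   1  6 12 10  8  4  7  2  9 11  3  5
dp:     1  1  1  2  3  4  4  5  3  2  5  5
Maximum is 5.

5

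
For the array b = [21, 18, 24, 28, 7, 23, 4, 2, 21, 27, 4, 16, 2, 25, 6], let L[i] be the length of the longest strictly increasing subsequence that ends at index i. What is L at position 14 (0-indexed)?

dp[i] = 1 + max{dp[j] : j<i, b[j]<b[i]} (or 1 if no such j):
i:      0  1  2  3  4  5  6  7  8  9 10 11 12 13 14
b[i]:  21 18 24 28  7 23  4  2 21 27  4 16  2 25  6
dp:     1  1  2  3  1  2  1  1  2  3  2  3  1  4  3
At index 14 the value is 3.

3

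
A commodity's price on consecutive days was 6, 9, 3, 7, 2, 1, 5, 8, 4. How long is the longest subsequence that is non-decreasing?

3

Let dp[i] be the length of the longest such subsequence ending at index i:
i:     1 2 3 4 5 6 7 8 9
a[i]:  6 9 3 7 2 1 5 8 4
dp:    1 2 1 2 1 1 2 3 2
Maximum dp value is 3.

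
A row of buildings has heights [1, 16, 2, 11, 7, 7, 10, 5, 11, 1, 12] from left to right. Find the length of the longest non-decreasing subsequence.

Track the smallest tail for each achievable length (allowing ties):
1 → extends → [1]
16 → extends → [1, 16]
2 → replaces 16 → [1, 2]
11 → extends → [1, 2, 11]
7 → replaces 11 → [1, 2, 7]
7 → extends → [1, 2, 7, 7]
10 → extends → [1, 2, 7, 7, 10]
5 → replaces 7 → [1, 2, 5, 7, 10]
11 → extends → [1, 2, 5, 7, 10, 11]
1 → replaces 2 → [1, 1, 5, 7, 10, 11]
12 → extends → [1, 1, 5, 7, 10, 11, 12]
Seven tails, so the longest non-decreasing subsequence has length 7 (e.g. 1, 2, 7, 7, 10, 11, 12).

7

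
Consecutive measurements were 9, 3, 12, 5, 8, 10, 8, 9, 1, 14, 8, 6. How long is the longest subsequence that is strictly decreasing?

Let dp[i] be the longest strictly decreasing subsequence ending at i:
i:      1  2  3  4  5  6  7  8  9 10 11 12
a[i]:   9  3 12  5  8 10  8  9  1 14  8  6
dp:     1  2  1  2  2  2  3  3  4  1  4  5
Maximum is 5.

5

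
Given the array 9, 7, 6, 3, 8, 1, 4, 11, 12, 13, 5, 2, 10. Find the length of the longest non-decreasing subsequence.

Track the smallest tail for each achievable length (allowing ties):
9 → extends → [9]
7 → replaces 9 → [7]
6 → replaces 7 → [6]
3 → replaces 6 → [3]
8 → extends → [3, 8]
1 → replaces 3 → [1, 8]
4 → replaces 8 → [1, 4]
11 → extends → [1, 4, 11]
12 → extends → [1, 4, 11, 12]
13 → extends → [1, 4, 11, 12, 13]
5 → replaces 11 → [1, 4, 5, 12, 13]
2 → replaces 4 → [1, 2, 5, 12, 13]
10 → replaces 12 → [1, 2, 5, 10, 13]
Five tails, so the longest non-decreasing subsequence has length 5 (e.g. 7, 8, 11, 12, 13).

5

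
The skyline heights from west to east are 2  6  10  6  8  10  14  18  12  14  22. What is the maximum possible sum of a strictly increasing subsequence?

80

Let S[i] be the best sum of a strictly increasing subsequence ending at i:
i:      1  2  3  4  5  6  7  8  9 10 11
a[i]:   2  6 10  6  8 10 14 18 12 14 22
S:      2  8 18  8 16 26 40 58 38 52 80
Maximum is 80 (e.g. 2 + 6 + 8 + 10 + 14 + 18 + 22).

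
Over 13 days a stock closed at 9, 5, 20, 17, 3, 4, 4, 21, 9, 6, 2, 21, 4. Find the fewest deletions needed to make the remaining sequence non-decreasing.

8

Fewest deletions = n − (longest non-decreasing subsequence).
Patience tails:
9 → extends → [9]
5 → replaces 9 → [5]
20 → extends → [5, 20]
17 → replaces 20 → [5, 17]
3 → replaces 5 → [3, 17]
4 → replaces 17 → [3, 4]
4 → extends → [3, 4, 4]
21 → extends → [3, 4, 4, 21]
9 → replaces 21 → [3, 4, 4, 9]
6 → replaces 9 → [3, 4, 4, 6]
2 → replaces 3 → [2, 4, 4, 6]
21 → extends → [2, 4, 4, 6, 21]
4 → replaces 6 → [2, 4, 4, 4, 21]
Longest non-decreasing subsequence has length 5, so deletions = 13 − 5 = 8.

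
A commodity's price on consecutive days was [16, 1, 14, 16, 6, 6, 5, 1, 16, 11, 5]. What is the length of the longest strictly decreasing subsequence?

Let dp[i] be the longest strictly decreasing subsequence ending at i:
i:      1  2  3  4  5  6  7  8  9 10 11
a[i]:  16  1 14 16  6  6  5  1 16 11  5
dp:     1  2  2  1  3  3  4  5  1  3  4
Maximum is 5.

5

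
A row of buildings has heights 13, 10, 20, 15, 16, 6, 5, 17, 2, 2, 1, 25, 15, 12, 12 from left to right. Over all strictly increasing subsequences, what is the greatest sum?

Let S[i] be the best sum of a strictly increasing subsequence ending at i:
i:      1  2  3  4  5  6  7  8  9 10 11 12 13 14 15
a[i]:  13 10 20 15 16  6  5 17  2  2  1 25 15 12 12
S:     13 10 33 28 44  6  5 61  2  2  1 86 28 22 22
Maximum is 86 (e.g. 13 + 15 + 16 + 17 + 25).

86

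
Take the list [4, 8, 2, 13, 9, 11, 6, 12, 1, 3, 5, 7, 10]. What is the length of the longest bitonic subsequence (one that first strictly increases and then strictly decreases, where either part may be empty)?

inc[i] = longest strictly increasing subsequence ending at i; dec[i] = longest strictly decreasing subsequence starting at i:
i:      1  2  3  4  5  6  7  8  9 10 11 12 13
a[i]:   4  8  2 13  9 11  6 12  1  3  5  7 10
inc:    1  2  1  3  3  4  2  5  1  2  3  4  5
dec:    3  3  2  4  3  3  2  2  1  1  1  1  1
Best peak at i=4 (value 13): inc=3, dec=4, length 3+4−1 = 6.

6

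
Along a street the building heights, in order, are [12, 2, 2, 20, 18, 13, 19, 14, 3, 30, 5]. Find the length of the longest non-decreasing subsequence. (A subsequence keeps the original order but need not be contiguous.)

Let dp[i] be the length of the longest such subsequence ending at index i:
i:      1  2  3  4  5  6  7  8  9 10 11
a[i]:  12  2  2 20 18 13 19 14  3 30  5
dp:     1  1  2  3  3  3  4  4  3  5  4
Maximum dp value is 5.

5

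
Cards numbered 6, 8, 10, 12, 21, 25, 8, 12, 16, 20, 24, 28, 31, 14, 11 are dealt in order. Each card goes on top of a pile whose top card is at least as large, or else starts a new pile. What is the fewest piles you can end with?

Place each on the leftmost legal pile:
6 → new pile 1 (tops now [6])
8 → new pile 2 (tops now [6, 8])
10 → new pile 3 (tops now [6, 8, 10])
12 → new pile 4 (tops now [6, 8, 10, 12])
21 → new pile 5 (tops now [6, 8, 10, 12, 21])
25 → new pile 6 (tops now [6, 8, 10, 12, 21, 25])
8 → pile 2 (tops now [6, 8, 10, 12, 21, 25])
12 → pile 4 (tops now [6, 8, 10, 12, 21, 25])
16 → pile 5 (tops now [6, 8, 10, 12, 16, 25])
20 → pile 6 (tops now [6, 8, 10, 12, 16, 20])
24 → new pile 7 (tops now [6, 8, 10, 12, 16, 20, 24])
28 → new pile 8 (tops now [6, 8, 10, 12, 16, 20, 24, 28])
31 → new pile 9 (tops now [6, 8, 10, 12, 16, 20, 24, 28, 31])
14 → pile 5 (tops now [6, 8, 10, 12, 14, 20, 24, 28, 31])
11 → pile 4 (tops now [6, 8, 10, 11, 14, 20, 24, 28, 31])
Nine piles.

9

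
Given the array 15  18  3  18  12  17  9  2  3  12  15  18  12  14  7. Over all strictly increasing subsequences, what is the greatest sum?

57

Let S[i] be the best sum of a strictly increasing subsequence ending at i:
i:      1  2  3  4  5  6  7  8  9 10 11 12 13 14 15
a[i]:  15 18  3 18 12 17  9  2  3 12 15 18 12 14  7
S:     15 33  3 33 15 32 12  2  5 24 39 57 24 38 12
Maximum is 57 (e.g. 3 + 9 + 12 + 15 + 18).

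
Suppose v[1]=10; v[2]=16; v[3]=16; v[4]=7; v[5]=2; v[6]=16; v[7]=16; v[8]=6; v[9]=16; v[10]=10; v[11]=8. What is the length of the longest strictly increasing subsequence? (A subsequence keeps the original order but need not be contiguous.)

3

Track the smallest tail for each achievable length (strict):
10 → extends → [10]
16 → extends → [10, 16]
16 → already a tail → [10, 16]
7 → replaces 10 → [7, 16]
2 → replaces 7 → [2, 16]
16 → already a tail → [2, 16]
16 → already a tail → [2, 16]
6 → replaces 16 → [2, 6]
16 → extends → [2, 6, 16]
10 → replaces 16 → [2, 6, 10]
8 → replaces 10 → [2, 6, 8]
Three tails, so the longest strictly increasing subsequence has length 3 (e.g. 2, 6, 16).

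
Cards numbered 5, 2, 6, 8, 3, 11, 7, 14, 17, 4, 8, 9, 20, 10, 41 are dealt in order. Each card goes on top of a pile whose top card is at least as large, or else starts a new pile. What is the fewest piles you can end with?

The minimum number of non-increasing subsequences covering a sequence equals the length of its longest strictly increasing subsequence.
LIS length is 8 (e.g. 5, 6, 8, 11, 14, 17, 20, 41), so 8 piles are needed.

8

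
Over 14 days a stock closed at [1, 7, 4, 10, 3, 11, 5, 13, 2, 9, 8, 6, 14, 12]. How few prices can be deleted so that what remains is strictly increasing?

8

Fewest deletions = n − (longest strictly increasing subsequence).
Patience tails:
1 → extends → [1]
7 → extends → [1, 7]
4 → replaces 7 → [1, 4]
10 → extends → [1, 4, 10]
3 → replaces 4 → [1, 3, 10]
11 → extends → [1, 3, 10, 11]
5 → replaces 10 → [1, 3, 5, 11]
13 → extends → [1, 3, 5, 11, 13]
2 → replaces 3 → [1, 2, 5, 11, 13]
9 → replaces 11 → [1, 2, 5, 9, 13]
8 → replaces 9 → [1, 2, 5, 8, 13]
6 → replaces 8 → [1, 2, 5, 6, 13]
14 → extends → [1, 2, 5, 6, 13, 14]
12 → replaces 13 → [1, 2, 5, 6, 12, 14]
Longest strictly increasing subsequence has length 6, so deletions = 14 − 6 = 8.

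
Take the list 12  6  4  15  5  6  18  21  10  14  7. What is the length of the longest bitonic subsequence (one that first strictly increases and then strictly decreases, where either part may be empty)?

inc[i] = longest strictly increasing subsequence ending at i; dec[i] = longest strictly decreasing subsequence starting at i:
i:      1  2  3  4  5  6  7  8  9 10 11
a[i]:  12  6  4 15  5  6 18 21 10 14  7
inc:    1  1  1  2  2  3  4  5  4  5  4
dec:    3  2  1  3  1  1  3  3  2  2  1
Best peak at i=8 (value 21): inc=5, dec=3, length 5+3−1 = 7.

7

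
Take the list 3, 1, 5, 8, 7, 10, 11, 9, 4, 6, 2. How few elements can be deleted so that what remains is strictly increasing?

6

Fewest deletions = n − (longest strictly increasing subsequence).
i:      1  2  3  4  5  6  7  8  9 10 11
a[i]:   3  1  5  8  7 10 11  9  4  6  2
dp:     1  1  2  3  3  4  5  4  2  3  2
max dp = 5, so deletions = 11 − 5 = 6.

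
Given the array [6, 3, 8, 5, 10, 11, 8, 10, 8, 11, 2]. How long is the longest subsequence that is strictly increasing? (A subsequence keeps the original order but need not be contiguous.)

Let dp[i] be the length of the longest such subsequence ending at index i:
i:      1  2  3  4  5  6  7  8  9 10 11
a[i]:   6  3  8  5 10 11  8 10  8 11  2
dp:     1  1  2  2  3  4  3  4  3  5  1
Maximum dp value is 5.

5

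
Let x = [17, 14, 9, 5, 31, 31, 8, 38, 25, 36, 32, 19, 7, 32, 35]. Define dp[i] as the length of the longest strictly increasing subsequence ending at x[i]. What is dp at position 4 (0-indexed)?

2

dp[i] = 1 + max{dp[j] : j<i, x[j]<x[i]} (or 1 if no such j):
i:      0  1  2  3  4  5  6  7  8  9 10 11 12 13 14
x[i]:  17 14  9  5 31 31  8 38 25 36 32 19  7 32 35
dp:     1  1  1  1  2  2  2  3  3  4  4  3  2  4  5
At index 4 the value is 2.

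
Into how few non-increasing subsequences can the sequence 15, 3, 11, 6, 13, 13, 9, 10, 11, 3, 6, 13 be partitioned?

Place each on the leftmost legal pile:
15 → new pile 1 (tops now [15])
3 → pile 1 (tops now [3])
11 → new pile 2 (tops now [3, 11])
6 → pile 2 (tops now [3, 6])
13 → new pile 3 (tops now [3, 6, 13])
13 → pile 3 (tops now [3, 6, 13])
9 → pile 3 (tops now [3, 6, 9])
10 → new pile 4 (tops now [3, 6, 9, 10])
11 → new pile 5 (tops now [3, 6, 9, 10, 11])
3 → pile 1 (tops now [3, 6, 9, 10, 11])
6 → pile 2 (tops now [3, 6, 9, 10, 11])
13 → new pile 6 (tops now [3, 6, 9, 10, 11, 13])
Six piles.

6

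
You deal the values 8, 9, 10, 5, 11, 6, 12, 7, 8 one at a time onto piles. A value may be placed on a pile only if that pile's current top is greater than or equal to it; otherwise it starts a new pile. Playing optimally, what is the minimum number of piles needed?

5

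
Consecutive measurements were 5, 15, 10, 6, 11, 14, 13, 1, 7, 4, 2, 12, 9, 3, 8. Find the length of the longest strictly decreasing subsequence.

Let dp[i] be the longest strictly decreasing subsequence ending at i:
i:      1  2  3  4  5  6  7  8  9 10 11 12 13 14 15
a[i]:   5 15 10  6 11 14 13  1  7  4  2 12  9  3  8
dp:     1  1  2  3  2  2  3  4  4  5  6  4  5  6  6
Maximum is 6.

6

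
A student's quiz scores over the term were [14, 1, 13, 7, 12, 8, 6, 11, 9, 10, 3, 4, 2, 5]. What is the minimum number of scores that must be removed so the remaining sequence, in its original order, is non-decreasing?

9

Fewest deletions = n − (longest non-decreasing subsequence).
Patience tails:
14 → extends → [14]
1 → replaces 14 → [1]
13 → extends → [1, 13]
7 → replaces 13 → [1, 7]
12 → extends → [1, 7, 12]
8 → replaces 12 → [1, 7, 8]
6 → replaces 7 → [1, 6, 8]
11 → extends → [1, 6, 8, 11]
9 → replaces 11 → [1, 6, 8, 9]
10 → extends → [1, 6, 8, 9, 10]
3 → replaces 6 → [1, 3, 8, 9, 10]
4 → replaces 8 → [1, 3, 4, 9, 10]
2 → replaces 3 → [1, 2, 4, 9, 10]
5 → replaces 9 → [1, 2, 4, 5, 10]
Longest non-decreasing subsequence has length 5, so deletions = 14 − 5 = 9.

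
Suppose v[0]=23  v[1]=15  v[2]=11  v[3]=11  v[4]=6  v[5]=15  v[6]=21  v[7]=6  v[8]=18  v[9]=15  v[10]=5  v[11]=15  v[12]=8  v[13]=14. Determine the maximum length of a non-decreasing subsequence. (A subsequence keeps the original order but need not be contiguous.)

5

Track the smallest tail for each achievable length (allowing ties):
23 → extends → [23]
15 → replaces 23 → [15]
11 → replaces 15 → [11]
11 → extends → [11, 11]
6 → replaces 11 → [6, 11]
15 → extends → [6, 11, 15]
21 → extends → [6, 11, 15, 21]
6 → replaces 11 → [6, 6, 15, 21]
18 → replaces 21 → [6, 6, 15, 18]
15 → replaces 18 → [6, 6, 15, 15]
5 → replaces 6 → [5, 6, 15, 15]
15 → extends → [5, 6, 15, 15, 15]
8 → replaces 15 → [5, 6, 8, 15, 15]
14 → replaces 15 → [5, 6, 8, 14, 15]
Five tails, so the longest non-decreasing subsequence has length 5 (e.g. 11, 11, 15, 15, 15).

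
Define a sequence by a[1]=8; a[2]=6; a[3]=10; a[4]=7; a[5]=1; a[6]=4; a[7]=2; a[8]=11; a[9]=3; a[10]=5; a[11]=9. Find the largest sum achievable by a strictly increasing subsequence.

29

Let S[i] be the best sum of a strictly increasing subsequence ending at i:
i:      1  2  3  4  5  6  7  8  9 10 11
a[i]:   8  6 10  7  1  4  2 11  3  5  9
S:      8  6 18 13  1  5  3 29  6 11 22
Maximum is 29 (e.g. 8 + 10 + 11).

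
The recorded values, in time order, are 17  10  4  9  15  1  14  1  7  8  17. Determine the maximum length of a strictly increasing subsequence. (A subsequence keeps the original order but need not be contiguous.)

Track the smallest tail for each achievable length (strict):
17 → extends → [17]
10 → replaces 17 → [10]
4 → replaces 10 → [4]
9 → extends → [4, 9]
15 → extends → [4, 9, 15]
1 → replaces 4 → [1, 9, 15]
14 → replaces 15 → [1, 9, 14]
1 → already a tail → [1, 9, 14]
7 → replaces 9 → [1, 7, 14]
8 → replaces 14 → [1, 7, 8]
17 → extends → [1, 7, 8, 17]
Four tails, so the longest strictly increasing subsequence has length 4 (e.g. 4, 9, 15, 17).

4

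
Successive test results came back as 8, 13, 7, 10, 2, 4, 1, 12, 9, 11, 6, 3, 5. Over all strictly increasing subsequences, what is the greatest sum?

Let S[i] be the best sum of a strictly increasing subsequence ending at i:
i:      1  2  3  4  5  6  7  8  9 10 11 12 13
a[i]:   8 13  7 10  2  4  1 12  9 11  6  3  5
S:      8 21  7 18  2  6  1 30 17 29 12  5 11
Maximum is 30 (e.g. 8 + 10 + 12).

30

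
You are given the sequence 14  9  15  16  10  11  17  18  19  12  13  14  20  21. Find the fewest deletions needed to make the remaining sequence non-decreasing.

Fewest deletions = n − (longest non-decreasing subsequence).
i:      1  2  3  4  5  6  7  8  9 10 11 12 13 14
a[i]:  14  9 15 16 10 11 17 18 19 12 13 14 20 21
dp:     1  1  2  3  2  3  4  5  6  4  5  6  7  8
max dp = 8, so deletions = 14 − 8 = 6.

6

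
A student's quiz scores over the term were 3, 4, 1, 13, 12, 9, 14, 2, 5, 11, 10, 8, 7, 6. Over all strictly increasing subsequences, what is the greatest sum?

Let S[i] be the best sum of a strictly increasing subsequence ending at i:
i:      1  2  3  4  5  6  7  8  9 10 11 12 13 14
a[i]:   3  4  1 13 12  9 14  2  5 11 10  8  7  6
S:      3  7  1 20 19 16 34  3 12 27 26 20 19 18
Maximum is 34 (e.g. 3 + 4 + 13 + 14).

34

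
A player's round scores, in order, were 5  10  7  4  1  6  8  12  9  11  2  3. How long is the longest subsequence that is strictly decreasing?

4

Let dp[i] be the longest strictly decreasing subsequence ending at i:
i:      1  2  3  4  5  6  7  8  9 10 11 12
a[i]:   5 10  7  4  1  6  8 12  9 11  2  3
dp:     1  1  2  3  4  3  2  1  2  2  4  4
Maximum is 4.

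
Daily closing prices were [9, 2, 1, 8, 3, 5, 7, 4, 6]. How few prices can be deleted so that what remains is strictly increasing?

5

Fewest deletions = n − (longest strictly increasing subsequence).
Patience tails:
9 → extends → [9]
2 → replaces 9 → [2]
1 → replaces 2 → [1]
8 → extends → [1, 8]
3 → replaces 8 → [1, 3]
5 → extends → [1, 3, 5]
7 → extends → [1, 3, 5, 7]
4 → replaces 5 → [1, 3, 4, 7]
6 → replaces 7 → [1, 3, 4, 6]
Longest strictly increasing subsequence has length 4, so deletions = 9 − 4 = 5.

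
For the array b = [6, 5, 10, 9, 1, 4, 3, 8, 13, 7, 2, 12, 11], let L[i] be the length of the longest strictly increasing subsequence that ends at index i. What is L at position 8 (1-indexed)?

dp[i] = 1 + max{dp[j] : j<i, b[j]<b[i]} (or 1 if no such j):
i:      1  2  3  4  5  6  7  8  9 10 11 12 13
b[i]:   6  5 10  9  1  4  3  8 13  7  2 12 11
dp:     1  1  2  2  1  2  2  3  4  3  2  4  4
At index 8 the value is 3.

3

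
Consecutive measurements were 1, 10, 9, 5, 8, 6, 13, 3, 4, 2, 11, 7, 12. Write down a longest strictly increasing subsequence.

1, 5, 8, 11, 12

Patience tails give the LIS length; then backtrack through the dp parents:
1 → extends → [1]
10 → extends → [1, 10]
9 → replaces 10 → [1, 9]
5 → replaces 9 → [1, 5]
8 → extends → [1, 5, 8]
6 → replaces 8 → [1, 5, 6]
13 → extends → [1, 5, 6, 13]
3 → replaces 5 → [1, 3, 6, 13]
4 → replaces 6 → [1, 3, 4, 13]
2 → replaces 3 → [1, 2, 4, 13]
11 → replaces 13 → [1, 2, 4, 11]
7 → replaces 11 → [1, 2, 4, 7]
12 → extends → [1, 2, 4, 7, 12]
Length 5; one witness is 1, 5, 8, 11, 12.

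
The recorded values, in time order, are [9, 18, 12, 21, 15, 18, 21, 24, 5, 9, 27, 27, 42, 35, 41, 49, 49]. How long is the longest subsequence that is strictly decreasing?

Negate each value so 'decreasing' becomes 'increasing', then run patience tails on the negated sequence:
-9 → extends → [-9]
-18 → replaces -9 → [-18]
-12 → extends → [-18, -12]
-21 → replaces -18 → [-21, -12]
-15 → replaces -12 → [-21, -15]
-18 → replaces -15 → [-21, -18]
-21 → already a tail → [-21, -18]
-24 → replaces -21 → [-24, -18]
-5 → extends → [-24, -18, -5]
-9 → replaces -5 → [-24, -18, -9]
-27 → replaces -24 → [-27, -18, -9]
-27 → already a tail → [-27, -18, -9]
-42 → replaces -27 → [-42, -18, -9]
-35 → replaces -18 → [-42, -35, -9]
-41 → replaces -35 → [-42, -41, -9]
-49 → replaces -42 → [-49, -41, -9]
-49 → already a tail → [-49, -41, -9]
Three tails, so the longest strictly decreasing subsequence of the original has length 3.

3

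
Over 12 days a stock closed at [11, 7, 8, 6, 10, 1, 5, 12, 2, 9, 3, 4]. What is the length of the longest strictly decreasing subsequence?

5

Negate each value so 'decreasing' becomes 'increasing', then run patience tails on the negated sequence:
-11 → extends → [-11]
-7 → extends → [-11, -7]
-8 → replaces -7 → [-11, -8]
-6 → extends → [-11, -8, -6]
-10 → replaces -8 → [-11, -10, -6]
-1 → extends → [-11, -10, -6, -1]
-5 → replaces -1 → [-11, -10, -6, -5]
-12 → replaces -11 → [-12, -10, -6, -5]
-2 → extends → [-12, -10, -6, -5, -2]
-9 → replaces -6 → [-12, -10, -9, -5, -2]
-3 → replaces -2 → [-12, -10, -9, -5, -3]
-4 → replaces -3 → [-12, -10, -9, -5, -4]
Five tails, so the longest strictly decreasing subsequence of the original has length 5.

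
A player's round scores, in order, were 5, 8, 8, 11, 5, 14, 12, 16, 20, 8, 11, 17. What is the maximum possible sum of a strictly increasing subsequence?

Let S[i] be the best sum of a strictly increasing subsequence ending at i:
i:      1  2  3  4  5  6  7  8  9 10 11 12
a[i]:   5  8  8 11  5 14 12 16 20  8 11 17
S:      5 13 13 24  5 38 36 54 74 13 24 71
Maximum is 74 (e.g. 5 + 8 + 11 + 14 + 16 + 20).

74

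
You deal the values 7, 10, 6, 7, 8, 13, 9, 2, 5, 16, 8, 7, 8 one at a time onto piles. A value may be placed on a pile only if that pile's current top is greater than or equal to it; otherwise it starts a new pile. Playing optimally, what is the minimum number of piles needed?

5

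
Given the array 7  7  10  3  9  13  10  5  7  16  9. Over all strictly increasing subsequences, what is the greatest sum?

Let S[i] be the best sum of a strictly increasing subsequence ending at i:
i:      1  2  3  4  5  6  7  8  9 10 11
a[i]:   7  7 10  3  9 13 10  5  7 16  9
S:      7  7 17  3 16 30 26  8 15 46 24
Maximum is 46 (e.g. 7 + 10 + 13 + 16).

46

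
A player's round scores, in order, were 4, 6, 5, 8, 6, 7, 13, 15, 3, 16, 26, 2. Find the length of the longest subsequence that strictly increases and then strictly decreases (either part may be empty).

inc[i] = longest strictly increasing subsequence ending at i; dec[i] = longest strictly decreasing subsequence starting at i:
i:      1  2  3  4  5  6  7  8  9 10 11 12
a[i]:   4  6  5  8  6  7 13 15  3 16 26  2
inc:    1  2  2  3  3  4  5  6  1  7  8  1
dec:    3  4  3  4  3  3  3  3  2  2  2  1
Best peak at i=11 (value 26): inc=8, dec=2, length 8+2−1 = 9.

9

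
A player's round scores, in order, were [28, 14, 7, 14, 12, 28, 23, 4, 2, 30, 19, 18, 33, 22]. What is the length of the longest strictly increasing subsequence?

Track the smallest tail for each achievable length (strict):
28 → extends → [28]
14 → replaces 28 → [14]
7 → replaces 14 → [7]
14 → extends → [7, 14]
12 → replaces 14 → [7, 12]
28 → extends → [7, 12, 28]
23 → replaces 28 → [7, 12, 23]
4 → replaces 7 → [4, 12, 23]
2 → replaces 4 → [2, 12, 23]
30 → extends → [2, 12, 23, 30]
19 → replaces 23 → [2, 12, 19, 30]
18 → replaces 19 → [2, 12, 18, 30]
33 → extends → [2, 12, 18, 30, 33]
22 → replaces 30 → [2, 12, 18, 22, 33]
Five tails, so the longest strictly increasing subsequence has length 5 (e.g. 7, 14, 28, 30, 33).

5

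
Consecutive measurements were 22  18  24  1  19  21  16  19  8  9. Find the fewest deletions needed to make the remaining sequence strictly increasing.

7

Fewest deletions = n − (longest strictly increasing subsequence).
Patience tails:
22 → extends → [22]
18 → replaces 22 → [18]
24 → extends → [18, 24]
1 → replaces 18 → [1, 24]
19 → replaces 24 → [1, 19]
21 → extends → [1, 19, 21]
16 → replaces 19 → [1, 16, 21]
19 → replaces 21 → [1, 16, 19]
8 → replaces 16 → [1, 8, 19]
9 → replaces 19 → [1, 8, 9]
Longest strictly increasing subsequence has length 3, so deletions = 10 − 3 = 7.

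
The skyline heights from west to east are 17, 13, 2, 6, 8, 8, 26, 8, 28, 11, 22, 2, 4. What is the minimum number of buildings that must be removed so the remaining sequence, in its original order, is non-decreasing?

6

Fewest deletions = n − (longest non-decreasing subsequence).
Patience tails:
17 → extends → [17]
13 → replaces 17 → [13]
2 → replaces 13 → [2]
6 → extends → [2, 6]
8 → extends → [2, 6, 8]
8 → extends → [2, 6, 8, 8]
26 → extends → [2, 6, 8, 8, 26]
8 → replaces 26 → [2, 6, 8, 8, 8]
28 → extends → [2, 6, 8, 8, 8, 28]
11 → replaces 28 → [2, 6, 8, 8, 8, 11]
22 → extends → [2, 6, 8, 8, 8, 11, 22]
2 → replaces 6 → [2, 2, 8, 8, 8, 11, 22]
4 → replaces 8 → [2, 2, 4, 8, 8, 11, 22]
Longest non-decreasing subsequence has length 7, so deletions = 13 − 7 = 6.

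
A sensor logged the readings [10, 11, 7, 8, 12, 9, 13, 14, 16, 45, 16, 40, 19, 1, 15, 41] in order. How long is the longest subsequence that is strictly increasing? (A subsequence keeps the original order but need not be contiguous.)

8

Track the smallest tail for each achievable length (strict):
10 → extends → [10]
11 → extends → [10, 11]
7 → replaces 10 → [7, 11]
8 → replaces 11 → [7, 8]
12 → extends → [7, 8, 12]
9 → replaces 12 → [7, 8, 9]
13 → extends → [7, 8, 9, 13]
14 → extends → [7, 8, 9, 13, 14]
16 → extends → [7, 8, 9, 13, 14, 16]
45 → extends → [7, 8, 9, 13, 14, 16, 45]
16 → already a tail → [7, 8, 9, 13, 14, 16, 45]
40 → replaces 45 → [7, 8, 9, 13, 14, 16, 40]
19 → replaces 40 → [7, 8, 9, 13, 14, 16, 19]
1 → replaces 7 → [1, 8, 9, 13, 14, 16, 19]
15 → replaces 16 → [1, 8, 9, 13, 14, 15, 19]
41 → extends → [1, 8, 9, 13, 14, 15, 19, 41]
Eight tails, so the longest strictly increasing subsequence has length 8 (e.g. 10, 11, 12, 13, 14, 16, 40, 41).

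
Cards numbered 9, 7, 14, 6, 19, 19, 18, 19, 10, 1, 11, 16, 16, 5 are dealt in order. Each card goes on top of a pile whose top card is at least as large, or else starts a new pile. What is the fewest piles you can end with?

4

The minimum number of non-increasing subsequences covering a sequence equals the length of its longest strictly increasing subsequence.
LIS length is 4 (e.g. 9, 14, 18, 19), so 4 piles are needed.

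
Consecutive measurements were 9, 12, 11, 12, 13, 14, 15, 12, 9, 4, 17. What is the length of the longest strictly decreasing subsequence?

4

Negate each value so 'decreasing' becomes 'increasing', then run patience tails on the negated sequence:
-9 → extends → [-9]
-12 → replaces -9 → [-12]
-11 → extends → [-12, -11]
-12 → already a tail → [-12, -11]
-13 → replaces -12 → [-13, -11]
-14 → replaces -13 → [-14, -11]
-15 → replaces -14 → [-15, -11]
-12 → replaces -11 → [-15, -12]
-9 → extends → [-15, -12, -9]
-4 → extends → [-15, -12, -9, -4]
-17 → replaces -15 → [-17, -12, -9, -4]
Four tails, so the longest strictly decreasing subsequence of the original has length 4.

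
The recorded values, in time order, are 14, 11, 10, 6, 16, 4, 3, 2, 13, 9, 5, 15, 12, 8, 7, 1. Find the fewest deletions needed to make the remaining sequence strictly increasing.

Fewest deletions = n − (longest strictly increasing subsequence).
Patience tails:
14 → extends → [14]
11 → replaces 14 → [11]
10 → replaces 11 → [10]
6 → replaces 10 → [6]
16 → extends → [6, 16]
4 → replaces 6 → [4, 16]
3 → replaces 4 → [3, 16]
2 → replaces 3 → [2, 16]
13 → replaces 16 → [2, 13]
9 → replaces 13 → [2, 9]
5 → replaces 9 → [2, 5]
15 → extends → [2, 5, 15]
12 → replaces 15 → [2, 5, 12]
8 → replaces 12 → [2, 5, 8]
7 → replaces 8 → [2, 5, 7]
1 → replaces 2 → [1, 5, 7]
Longest strictly increasing subsequence has length 3, so deletions = 16 − 3 = 13.

13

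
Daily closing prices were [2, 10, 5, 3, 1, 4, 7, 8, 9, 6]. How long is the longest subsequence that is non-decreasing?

Track the smallest tail for each achievable length (allowing ties):
2 → extends → [2]
10 → extends → [2, 10]
5 → replaces 10 → [2, 5]
3 → replaces 5 → [2, 3]
1 → replaces 2 → [1, 3]
4 → extends → [1, 3, 4]
7 → extends → [1, 3, 4, 7]
8 → extends → [1, 3, 4, 7, 8]
9 → extends → [1, 3, 4, 7, 8, 9]
6 → replaces 7 → [1, 3, 4, 6, 8, 9]
Six tails, so the longest non-decreasing subsequence has length 6 (e.g. 2, 3, 4, 7, 8, 9).

6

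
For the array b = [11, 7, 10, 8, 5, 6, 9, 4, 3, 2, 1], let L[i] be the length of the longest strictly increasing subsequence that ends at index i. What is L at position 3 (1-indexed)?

2

dp[i] = 1 + max{dp[j] : j<i, b[j]<b[i]} (or 1 if no such j):
i:      1  2  3  4  5  6  7  8  9 10 11
b[i]:  11  7 10  8  5  6  9  4  3  2  1
dp:     1  1  2  2  1  2  3  1  1  1  1
At index 3 the value is 2.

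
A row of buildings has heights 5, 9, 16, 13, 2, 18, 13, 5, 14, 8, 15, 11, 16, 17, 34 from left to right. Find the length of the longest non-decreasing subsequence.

9

Let dp[i] be the length of the longest such subsequence ending at index i:
i:      1  2  3  4  5  6  7  8  9 10 11 12 13 14 15
a[i]:   5  9 16 13  2 18 13  5 14  8 15 11 16 17 34
dp:     1  2  3  3  1  4  4  2  5  3  6  4  7  8  9
Maximum dp value is 9.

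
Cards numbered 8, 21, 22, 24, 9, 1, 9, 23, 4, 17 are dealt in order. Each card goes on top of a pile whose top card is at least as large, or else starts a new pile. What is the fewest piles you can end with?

Place each on the leftmost legal pile:
8 → new pile 1 (tops now [8])
21 → new pile 2 (tops now [8, 21])
22 → new pile 3 (tops now [8, 21, 22])
24 → new pile 4 (tops now [8, 21, 22, 24])
9 → pile 2 (tops now [8, 9, 22, 24])
1 → pile 1 (tops now [1, 9, 22, 24])
9 → pile 2 (tops now [1, 9, 22, 24])
23 → pile 4 (tops now [1, 9, 22, 23])
4 → pile 2 (tops now [1, 4, 22, 23])
17 → pile 3 (tops now [1, 4, 17, 23])
Four piles.

4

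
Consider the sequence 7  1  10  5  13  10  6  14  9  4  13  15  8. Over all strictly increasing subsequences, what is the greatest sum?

59

Let S[i] be the best sum of a strictly increasing subsequence ending at i:
i:      1  2  3  4  5  6  7  8  9 10 11 12 13
a[i]:   7  1 10  5 13 10  6 14  9  4 13 15  8
S:      7  1 17  6 30 17 12 44 21  5 34 59 20
Maximum is 59 (e.g. 7 + 10 + 13 + 14 + 15).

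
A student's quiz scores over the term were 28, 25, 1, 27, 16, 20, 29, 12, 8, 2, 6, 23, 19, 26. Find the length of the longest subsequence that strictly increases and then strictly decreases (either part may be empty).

inc[i] = longest strictly increasing subsequence ending at i; dec[i] = longest strictly decreasing subsequence starting at i:
i:      1  2  3  4  5  6  7  8  9 10 11 12 13 14
a[i]:  28 25  1 27 16 20 29 12  8  2  6 23 19 26
inc:    1  1  1  2  2  3  4  2  2  2  3  4  4  5
dec:    6  5  1  5  4  4  4  3  2  1  1  2  1  1
Best peak at i=7 (value 29): inc=4, dec=4, length 4+4−1 = 7.

7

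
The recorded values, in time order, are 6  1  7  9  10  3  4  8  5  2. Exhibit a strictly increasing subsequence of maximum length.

6, 7, 9, 10

Patience tails give the LIS length; then backtrack through the dp parents:
6 → extends → [6]
1 → replaces 6 → [1]
7 → extends → [1, 7]
9 → extends → [1, 7, 9]
10 → extends → [1, 7, 9, 10]
3 → replaces 7 → [1, 3, 9, 10]
4 → replaces 9 → [1, 3, 4, 10]
8 → replaces 10 → [1, 3, 4, 8]
5 → replaces 8 → [1, 3, 4, 5]
2 → replaces 3 → [1, 2, 4, 5]
Length 4; one witness is 6, 7, 9, 10.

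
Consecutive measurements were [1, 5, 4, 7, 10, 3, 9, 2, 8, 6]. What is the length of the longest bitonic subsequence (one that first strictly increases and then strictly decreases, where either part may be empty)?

inc[i] = longest strictly increasing subsequence ending at i; dec[i] = longest strictly decreasing subsequence starting at i:
i:      1  2  3  4  5  6  7  8  9 10
a[i]:   1  5  4  7 10  3  9  2  8  6
inc:    1  2  2  3  4  2  4  2  4  3
dec:    1  4  3  3  4  2  3  1  2  1
Best peak at i=5 (value 10): inc=4, dec=4, length 4+4−1 = 7.

7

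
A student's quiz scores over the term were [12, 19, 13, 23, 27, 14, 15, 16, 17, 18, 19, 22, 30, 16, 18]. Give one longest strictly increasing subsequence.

12, 13, 14, 15, 16, 17, 18, 19, 22, 30

Patience tails give the LIS length; then backtrack through the dp parents:
12 → extends → [12]
19 → extends → [12, 19]
13 → replaces 19 → [12, 13]
23 → extends → [12, 13, 23]
27 → extends → [12, 13, 23, 27]
14 → replaces 23 → [12, 13, 14, 27]
15 → replaces 27 → [12, 13, 14, 15]
16 → extends → [12, 13, 14, 15, 16]
17 → extends → [12, 13, 14, 15, 16, 17]
18 → extends → [12, 13, 14, 15, 16, 17, 18]
19 → extends → [12, 13, 14, 15, 16, 17, 18, 19]
22 → extends → [12, 13, 14, 15, 16, 17, 18, 19, 22]
30 → extends → [12, 13, 14, 15, 16, 17, 18, 19, 22, 30]
16 → already a tail → [12, 13, 14, 15, 16, 17, 18, 19, 22, 30]
18 → already a tail → [12, 13, 14, 15, 16, 17, 18, 19, 22, 30]
Length 10; one witness is 12, 13, 14, 15, 16, 17, 18, 19, 22, 30.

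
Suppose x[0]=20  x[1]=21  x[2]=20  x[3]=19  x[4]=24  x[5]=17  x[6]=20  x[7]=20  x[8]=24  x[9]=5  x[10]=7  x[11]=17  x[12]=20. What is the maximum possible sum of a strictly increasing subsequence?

Let S[i] be the best sum of a strictly increasing subsequence ending at i:
i:      0  1  2  3  4  5  6  7  8  9 10 11 12
x[i]:  20 21 20 19 24 17 20 20 24  5  7 17 20
S:     20 41 20 19 65 17 39 39 65  5 12 29 49
Maximum is 65 (e.g. 20 + 21 + 24).

65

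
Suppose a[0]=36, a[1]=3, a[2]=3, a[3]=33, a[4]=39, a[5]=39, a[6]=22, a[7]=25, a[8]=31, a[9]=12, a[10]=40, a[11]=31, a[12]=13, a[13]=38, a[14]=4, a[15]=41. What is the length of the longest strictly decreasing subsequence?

Negate each value so 'decreasing' becomes 'increasing', then run patience tails on the negated sequence:
-36 → extends → [-36]
-3 → extends → [-36, -3]
-3 → already a tail → [-36, -3]
-33 → replaces -3 → [-36, -33]
-39 → replaces -36 → [-39, -33]
-39 → already a tail → [-39, -33]
-22 → extends → [-39, -33, -22]
-25 → replaces -22 → [-39, -33, -25]
-31 → replaces -25 → [-39, -33, -31]
-12 → extends → [-39, -33, -31, -12]
-40 → replaces -39 → [-40, -33, -31, -12]
-31 → already a tail → [-40, -33, -31, -12]
-13 → replaces -12 → [-40, -33, -31, -13]
-38 → replaces -33 → [-40, -38, -31, -13]
-4 → extends → [-40, -38, -31, -13, -4]
-41 → replaces -40 → [-41, -38, -31, -13, -4]
Five tails, so the longest strictly decreasing subsequence of the original has length 5.

5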